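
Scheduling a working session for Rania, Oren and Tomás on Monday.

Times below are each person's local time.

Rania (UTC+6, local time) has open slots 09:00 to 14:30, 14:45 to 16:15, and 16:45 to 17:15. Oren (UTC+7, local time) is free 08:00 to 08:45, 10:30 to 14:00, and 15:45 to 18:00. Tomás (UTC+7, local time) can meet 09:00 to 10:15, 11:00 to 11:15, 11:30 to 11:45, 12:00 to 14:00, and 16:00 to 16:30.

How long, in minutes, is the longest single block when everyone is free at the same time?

Rania → UTC: 03:00–08:30, 08:45–10:15, 10:45–11:15.
Oren → UTC: 01:00–01:45, 03:30–07:00, 08:45–11:00.
Tomás → UTC: 02:00–03:15, 04:00–04:15, 04:30–04:45, 05:00–07:00, 09:00–09:30.
Rania ∩ Oren: 03:30–07:00, 08:45–10:15, 10:45–11:00.
Rania ∩ Oren ∩ Tomás: 04:00–04:15, 04:30–04:45, 05:00–07:00, 09:00–09:30.
Common window lengths: 15, 15, 120, 30 min; longest is 120.

120 minutes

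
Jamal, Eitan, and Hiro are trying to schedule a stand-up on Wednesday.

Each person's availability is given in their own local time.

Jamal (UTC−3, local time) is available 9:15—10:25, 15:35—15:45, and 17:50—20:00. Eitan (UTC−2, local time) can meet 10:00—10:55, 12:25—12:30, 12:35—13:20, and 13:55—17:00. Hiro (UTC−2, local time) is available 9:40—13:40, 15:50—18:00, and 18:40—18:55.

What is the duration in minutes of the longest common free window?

Jamal → UTC: 12:15–13:25, 18:35–18:45, 20:50–23:00.
Eitan → UTC: 12:00–12:55, 14:25–14:30, 14:35–15:20, 15:55–19:00.
Hiro → UTC: 11:40–15:40, 17:50–20:00, 20:40–20:55.
Jamal ∩ Eitan: 12:15–12:55, 18:35–18:45.
Jamal ∩ Eitan ∩ Hiro: 12:15–12:55, 18:35–18:45.
Common window lengths: 40, 10 min; longest is 40.

40 minutes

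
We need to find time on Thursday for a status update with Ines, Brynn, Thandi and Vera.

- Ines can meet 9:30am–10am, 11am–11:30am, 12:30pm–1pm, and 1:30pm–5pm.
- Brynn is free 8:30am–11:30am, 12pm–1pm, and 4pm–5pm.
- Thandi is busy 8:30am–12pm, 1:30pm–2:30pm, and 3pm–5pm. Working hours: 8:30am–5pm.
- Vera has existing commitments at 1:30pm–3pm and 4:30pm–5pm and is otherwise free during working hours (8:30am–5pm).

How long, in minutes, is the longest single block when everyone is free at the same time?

30 minutes

Thandi free within 08:30–17:00: 12:00–13:30, 14:30–15:00.
Vera free within 08:30–17:00: 08:30–13:30, 15:00–16:30.
Ines ∩ Brynn: 09:30–10:00, 11:00–11:30, 12:30–13:00, 16:00–17:00.
Ines ∩ Brynn ∩ Thandi: 12:30–13:00.
Ines ∩ Brynn ∩ Thandi ∩ Vera: 12:30–13:00.
Single common window of 30 minutes.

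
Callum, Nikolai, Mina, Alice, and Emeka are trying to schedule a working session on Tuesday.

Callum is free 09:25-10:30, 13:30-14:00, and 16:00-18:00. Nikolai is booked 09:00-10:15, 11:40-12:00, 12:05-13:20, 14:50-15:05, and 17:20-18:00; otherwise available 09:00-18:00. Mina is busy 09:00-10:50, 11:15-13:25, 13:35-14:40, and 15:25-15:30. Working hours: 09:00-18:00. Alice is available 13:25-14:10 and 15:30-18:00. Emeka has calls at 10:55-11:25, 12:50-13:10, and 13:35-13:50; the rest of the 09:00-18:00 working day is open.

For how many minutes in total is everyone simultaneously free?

85 minutes

Nikolai free within 09:00–18:00: 10:15–11:40, 12:00–12:05, 13:20–14:50, 15:05–17:20.
Mina free within 09:00–18:00: 10:50–11:15, 13:25–13:35, 14:40–15:25, 15:30–18:00.
Emeka free within 09:00–18:00: 09:00–10:55, 11:25–12:50, 13:10–13:35, 13:50–18:00.
Callum ∩ Nikolai: 10:15–10:30, 13:30–14:00, 16:00–17:20.
Callum ∩ Nikolai ∩ Mina: 13:30–13:35, 16:00–17:20.
Callum ∩ Nikolai ∩ Mina ∩ Alice: 13:30–13:35, 16:00–17:20.
Callum ∩ Nikolai ∩ Mina ∩ Alice ∩ Emeka: 13:30–13:35, 16:00–17:20.
Total common minutes: 5 + 80 = 85.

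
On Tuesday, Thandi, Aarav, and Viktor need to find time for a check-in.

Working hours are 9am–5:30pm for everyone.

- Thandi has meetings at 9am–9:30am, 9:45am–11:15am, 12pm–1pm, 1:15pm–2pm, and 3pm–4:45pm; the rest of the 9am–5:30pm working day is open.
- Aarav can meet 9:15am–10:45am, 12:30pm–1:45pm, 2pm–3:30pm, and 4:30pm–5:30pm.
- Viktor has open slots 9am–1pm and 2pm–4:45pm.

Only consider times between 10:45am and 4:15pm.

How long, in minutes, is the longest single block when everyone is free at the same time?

Thandi free within 09:00–17:30: 09:30–09:45, 11:15–12:00, 13:00–13:15, 14:00–15:00, 16:45–17:30.
Thandi ∩ Aarav: 09:30–09:45, 13:00–13:15, 14:00–15:00, 16:45–17:30.
Thandi ∩ Aarav ∩ Viktor: 09:30–09:45, 14:00–15:00.
Restricted to 10:45–16:15: 14:00–15:00.
Single common window of 60 minutes.

60 minutes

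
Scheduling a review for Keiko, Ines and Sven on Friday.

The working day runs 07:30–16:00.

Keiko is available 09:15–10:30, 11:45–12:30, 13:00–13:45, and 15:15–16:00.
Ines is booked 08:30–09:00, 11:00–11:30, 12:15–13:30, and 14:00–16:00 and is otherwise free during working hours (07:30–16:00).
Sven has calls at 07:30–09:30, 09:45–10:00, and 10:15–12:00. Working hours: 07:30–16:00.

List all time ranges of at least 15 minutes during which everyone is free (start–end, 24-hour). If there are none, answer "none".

Ines free within 07:30–16:00: 07:30–08:30, 09:00–11:00, 11:30–12:15, 13:30–14:00.
Sven free within 07:30–16:00: 09:30–09:45, 10:00–10:15, 12:00–16:00.
Keiko ∩ Ines: 09:15–10:30, 11:45–12:15, 13:30–13:45.
Keiko ∩ Ines ∩ Sven: 09:30–09:45, 10:00–10:15, 12:00–12:15, 13:30–13:45.
Windows ≥ 15 min: 09:30–09:45, 10:00–10:15, 12:00–12:15, 13:30–13:45.

09:30–09:45, 10:00–10:15, 12:00–12:15, 13:30–13:45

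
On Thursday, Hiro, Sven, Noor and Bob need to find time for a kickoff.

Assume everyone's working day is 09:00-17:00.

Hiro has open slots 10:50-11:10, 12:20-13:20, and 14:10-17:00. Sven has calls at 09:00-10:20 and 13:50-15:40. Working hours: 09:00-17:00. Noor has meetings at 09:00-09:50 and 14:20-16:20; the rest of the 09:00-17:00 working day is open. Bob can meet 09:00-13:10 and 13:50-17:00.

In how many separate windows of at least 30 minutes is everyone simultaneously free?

2

Sven free within 09:00–17:00: 10:20–13:50, 15:40–17:00.
Noor free within 09:00–17:00: 09:50–14:20, 16:20–17:00.
Hiro ∩ Sven: 10:50–11:10, 12:20–13:20, 15:40–17:00.
Hiro ∩ Sven ∩ Noor: 10:50–11:10, 12:20–13:20, 16:20–17:00.
Hiro ∩ Sven ∩ Noor ∩ Bob: 10:50–11:10, 12:20–13:10, 16:20–17:00.
Windows ≥ 30 min: 12:20–13:10, 16:20–17:00.
That's 2 windows.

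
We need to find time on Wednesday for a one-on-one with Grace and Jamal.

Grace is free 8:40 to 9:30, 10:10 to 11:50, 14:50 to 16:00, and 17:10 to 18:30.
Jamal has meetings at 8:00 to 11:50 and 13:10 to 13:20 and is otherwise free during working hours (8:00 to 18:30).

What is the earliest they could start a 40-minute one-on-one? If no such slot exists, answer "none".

Jamal free within 08:00–18:30: 11:50–13:10, 13:20–18:30.
Grace ∩ Jamal: 14:50–16:00, 17:10–18:30.
Windows ≥ 40 min: 14:50–16:00, 17:10–18:30.
Earliest such window starts at 14:50.

14:50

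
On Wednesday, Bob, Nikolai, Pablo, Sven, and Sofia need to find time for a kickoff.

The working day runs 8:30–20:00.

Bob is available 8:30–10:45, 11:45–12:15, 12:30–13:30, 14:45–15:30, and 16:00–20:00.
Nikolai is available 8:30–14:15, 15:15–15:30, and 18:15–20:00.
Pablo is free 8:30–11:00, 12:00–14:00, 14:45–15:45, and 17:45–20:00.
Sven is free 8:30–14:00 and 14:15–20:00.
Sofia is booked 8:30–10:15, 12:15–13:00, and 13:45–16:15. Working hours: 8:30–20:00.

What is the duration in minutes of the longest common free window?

105 minutes

Sofia free within 08:30–20:00: 10:15–12:15, 13:00–13:45, 16:15–20:00.
Bob ∩ Nikolai: 08:30–10:45, 11:45–12:15, 12:30–13:30, 15:15–15:30, 18:15–20:00.
Bob ∩ Nikolai ∩ Pablo: 08:30–10:45, 12:00–12:15, 12:30–13:30, 15:15–15:30, 18:15–20:00.
Bob ∩ Nikolai ∩ Pablo ∩ Sven: 08:30–10:45, 12:00–12:15, 12:30–13:30, 15:15–15:30, 18:15–20:00.
Bob ∩ Nikolai ∩ Pablo ∩ Sven ∩ Sofia: 10:15–10:45, 12:00–12:15, 13:00–13:30, 18:15–20:00.
Common window lengths: 30, 15, 30, 105 min; longest is 105.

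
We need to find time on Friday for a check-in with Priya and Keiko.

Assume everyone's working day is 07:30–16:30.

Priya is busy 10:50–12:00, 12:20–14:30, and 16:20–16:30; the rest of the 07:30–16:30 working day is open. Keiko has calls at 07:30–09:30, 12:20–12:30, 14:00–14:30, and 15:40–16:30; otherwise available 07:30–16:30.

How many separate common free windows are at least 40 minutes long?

2

Priya free within 07:30–16:30: 07:30–10:50, 12:00–12:20, 14:30–16:20.
Keiko free within 07:30–16:30: 09:30–12:20, 12:30–14:00, 14:30–15:40.
Priya ∩ Keiko: 09:30–10:50, 12:00–12:20, 14:30–15:40.
Windows ≥ 40 min: 09:30–10:50, 14:30–15:40.
That's 2 windows.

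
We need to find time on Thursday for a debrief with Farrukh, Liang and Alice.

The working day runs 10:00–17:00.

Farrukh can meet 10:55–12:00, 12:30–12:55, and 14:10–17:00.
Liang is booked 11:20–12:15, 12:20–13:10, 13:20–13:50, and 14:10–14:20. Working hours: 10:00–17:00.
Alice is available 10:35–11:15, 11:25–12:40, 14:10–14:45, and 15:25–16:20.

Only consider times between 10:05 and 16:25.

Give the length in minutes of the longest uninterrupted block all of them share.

55 minutes

Liang free within 10:00–17:00: 10:00–11:20, 12:15–12:20, 13:10–13:20, 13:50–14:10, 14:20–17:00.
Farrukh ∩ Liang: 10:55–11:20, 14:20–17:00.
Farrukh ∩ Liang ∩ Alice: 10:55–11:15, 14:20–14:45, 15:25–16:20.
Restricted to 10:05–16:25: 10:55–11:15, 14:20–14:45, 15:25–16:20.
Common window lengths: 20, 25, 55 min; longest is 55.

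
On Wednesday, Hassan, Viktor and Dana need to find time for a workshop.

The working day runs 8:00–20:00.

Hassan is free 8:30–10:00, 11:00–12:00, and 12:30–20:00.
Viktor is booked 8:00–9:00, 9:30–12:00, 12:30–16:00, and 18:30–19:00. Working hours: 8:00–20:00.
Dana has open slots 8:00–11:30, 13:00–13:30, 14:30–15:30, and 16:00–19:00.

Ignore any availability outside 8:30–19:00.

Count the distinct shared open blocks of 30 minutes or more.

Viktor free within 08:00–20:00: 09:00–09:30, 12:00–12:30, 16:00–18:30, 19:00–20:00.
Hassan ∩ Viktor: 09:00–09:30, 16:00–18:30, 19:00–20:00.
Hassan ∩ Viktor ∩ Dana: 09:00–09:30, 16:00–18:30.
Restricted to 08:30–19:00: 09:00–09:30, 16:00–18:30.
Windows ≥ 30 min: 09:00–09:30, 16:00–18:30.
That's 2 windows.

2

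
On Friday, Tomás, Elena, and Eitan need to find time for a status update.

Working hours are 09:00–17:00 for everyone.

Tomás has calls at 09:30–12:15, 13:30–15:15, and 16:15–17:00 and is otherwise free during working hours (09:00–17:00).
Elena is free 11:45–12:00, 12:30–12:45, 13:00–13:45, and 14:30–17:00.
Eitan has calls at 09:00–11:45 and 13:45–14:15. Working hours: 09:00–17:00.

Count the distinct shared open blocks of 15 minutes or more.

3

Tomás free within 09:00–17:00: 09:00–09:30, 12:15–13:30, 15:15–16:15.
Eitan free within 09:00–17:00: 11:45–13:45, 14:15–17:00.
Tomás ∩ Elena: 12:30–12:45, 13:00–13:30, 15:15–16:15.
Tomás ∩ Elena ∩ Eitan: 12:30–12:45, 13:00–13:30, 15:15–16:15.
Windows ≥ 15 min: 12:30–12:45, 13:00–13:30, 15:15–16:15.
That's 3 windows.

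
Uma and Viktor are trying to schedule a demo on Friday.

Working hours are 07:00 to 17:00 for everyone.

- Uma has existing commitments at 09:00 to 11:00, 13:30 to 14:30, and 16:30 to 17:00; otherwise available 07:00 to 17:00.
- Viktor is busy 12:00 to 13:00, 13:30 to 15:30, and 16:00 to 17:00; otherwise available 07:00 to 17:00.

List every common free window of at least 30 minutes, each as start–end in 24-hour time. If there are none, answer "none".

07:00–09:00, 11:00–12:00, 13:00–13:30, 15:30–16:00

Uma free within 07:00–17:00: 07:00–09:00, 11:00–13:30, 14:30–16:30.
Viktor free within 07:00–17:00: 07:00–12:00, 13:00–13:30, 15:30–16:00.
Uma ∩ Viktor: 07:00–09:00, 11:00–12:00, 13:00–13:30, 15:30–16:00.
Windows ≥ 30 min: 07:00–09:00, 11:00–12:00, 13:00–13:30, 15:30–16:00.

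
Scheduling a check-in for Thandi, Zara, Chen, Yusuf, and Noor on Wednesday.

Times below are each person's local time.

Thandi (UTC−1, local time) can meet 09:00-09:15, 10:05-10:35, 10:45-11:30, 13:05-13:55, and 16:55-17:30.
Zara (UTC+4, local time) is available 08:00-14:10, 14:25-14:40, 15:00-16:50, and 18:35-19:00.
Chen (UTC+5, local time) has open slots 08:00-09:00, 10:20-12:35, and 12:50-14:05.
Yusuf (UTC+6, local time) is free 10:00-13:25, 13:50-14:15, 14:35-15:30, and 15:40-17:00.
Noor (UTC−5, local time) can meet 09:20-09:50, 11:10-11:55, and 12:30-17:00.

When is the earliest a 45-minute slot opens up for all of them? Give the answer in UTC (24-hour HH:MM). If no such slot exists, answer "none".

Thandi → UTC: 10:00–10:15, 11:05–11:35, 11:45–12:30, 14:05–14:55, 17:55–18:30.
Zara → UTC: 04:00–10:10, 10:25–10:40, 11:00–12:50, 14:35–15:00.
Chen → UTC: 03:00–04:00, 05:20–07:35, 07:50–09:05.
Yusuf → UTC: 04:00–07:25, 07:50–08:15, 08:35–09:30, 09:40–11:00.
Noor → UTC: 14:20–14:50, 16:10–16:55, 17:30–22:00.
Thandi ∩ Zara: 10:00–10:10, 11:05–11:35, 11:45–12:30, 14:35–14:55.
Thandi ∩ Zara ∩ Chen: (none).
Thandi ∩ Zara ∩ Chen ∩ Yusuf: (none).
Thandi ∩ Zara ∩ Chen ∩ Yusuf ∩ Noor: (none).
Windows ≥ 45 min: (none).

none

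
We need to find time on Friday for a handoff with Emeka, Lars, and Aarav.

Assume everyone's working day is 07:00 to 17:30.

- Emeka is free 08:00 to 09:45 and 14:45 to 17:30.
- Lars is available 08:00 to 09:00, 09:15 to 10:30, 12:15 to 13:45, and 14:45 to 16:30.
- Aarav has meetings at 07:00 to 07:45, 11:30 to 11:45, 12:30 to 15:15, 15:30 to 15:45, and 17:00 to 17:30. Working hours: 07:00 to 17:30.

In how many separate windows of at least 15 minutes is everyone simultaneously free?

4

Aarav free within 07:00–17:30: 07:45–11:30, 11:45–12:30, 15:15–15:30, 15:45–17:00.
Emeka ∩ Lars: 08:00–09:00, 09:15–09:45, 14:45–16:30.
Emeka ∩ Lars ∩ Aarav: 08:00–09:00, 09:15–09:45, 15:15–15:30, 15:45–16:30.
Windows ≥ 15 min: 08:00–09:00, 09:15–09:45, 15:15–15:30, 15:45–16:30.
That's 4 windows.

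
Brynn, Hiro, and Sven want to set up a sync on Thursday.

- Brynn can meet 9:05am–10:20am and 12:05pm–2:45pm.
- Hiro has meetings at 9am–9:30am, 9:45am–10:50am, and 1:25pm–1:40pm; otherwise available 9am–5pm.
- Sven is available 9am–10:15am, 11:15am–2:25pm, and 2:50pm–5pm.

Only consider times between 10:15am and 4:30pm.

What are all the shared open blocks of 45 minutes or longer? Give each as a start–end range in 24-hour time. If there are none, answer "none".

Hiro free within 09:00–17:00: 09:30–09:45, 10:50–13:25, 13:40–17:00.
Brynn ∩ Hiro: 09:30–09:45, 12:05–13:25, 13:40–14:45.
Brynn ∩ Hiro ∩ Sven: 09:30–09:45, 12:05–13:25, 13:40–14:25.
Restricted to 10:15–16:30: 12:05–13:25, 13:40–14:25.
Windows ≥ 45 min: 12:05–13:25, 13:40–14:25.

12:05–13:25, 13:40–14:25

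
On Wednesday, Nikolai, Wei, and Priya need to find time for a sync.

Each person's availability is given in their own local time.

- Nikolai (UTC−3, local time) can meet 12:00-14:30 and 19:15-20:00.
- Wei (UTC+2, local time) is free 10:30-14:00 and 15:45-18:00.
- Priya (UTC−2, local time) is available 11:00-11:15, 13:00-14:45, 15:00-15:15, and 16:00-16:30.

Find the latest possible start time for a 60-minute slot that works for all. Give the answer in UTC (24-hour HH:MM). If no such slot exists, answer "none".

15:00

Nikolai → UTC: 15:00–17:30, 22:15–23:00.
Wei → UTC: 08:30–12:00, 13:45–16:00.
Priya → UTC: 13:00–13:15, 15:00–16:45, 17:00–17:15, 18:00–18:30.
Nikolai ∩ Wei: 15:00–16:00.
Nikolai ∩ Wei ∩ Priya: 15:00–16:00.
Windows ≥ 60 min: 15:00–16:00.
Latest start in the last window 15:00–16:00 is 16:00 − 60 min = 15:00.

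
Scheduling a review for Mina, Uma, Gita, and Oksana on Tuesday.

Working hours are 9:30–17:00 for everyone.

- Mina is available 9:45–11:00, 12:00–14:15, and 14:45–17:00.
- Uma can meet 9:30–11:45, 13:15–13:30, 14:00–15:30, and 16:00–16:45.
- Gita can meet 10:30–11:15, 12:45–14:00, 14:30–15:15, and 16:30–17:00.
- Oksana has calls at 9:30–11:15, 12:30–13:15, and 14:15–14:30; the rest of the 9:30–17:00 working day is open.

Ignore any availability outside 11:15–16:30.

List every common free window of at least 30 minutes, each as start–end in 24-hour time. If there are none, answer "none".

Oksana free within 09:30–17:00: 11:15–12:30, 13:15–14:15, 14:30–17:00.
Mina ∩ Uma: 09:45–11:00, 13:15–13:30, 14:00–14:15, 14:45–15:30, 16:00–16:45.
Mina ∩ Uma ∩ Gita: 10:30–11:00, 13:15–13:30, 14:45–15:15, 16:30–16:45.
Mina ∩ Uma ∩ Gita ∩ Oksana: 13:15–13:30, 14:45–15:15, 16:30–16:45.
Restricted to 11:15–16:30: 13:15–13:30, 14:45–15:15.
Windows ≥ 30 min: 14:45–15:15.

14:45–15:15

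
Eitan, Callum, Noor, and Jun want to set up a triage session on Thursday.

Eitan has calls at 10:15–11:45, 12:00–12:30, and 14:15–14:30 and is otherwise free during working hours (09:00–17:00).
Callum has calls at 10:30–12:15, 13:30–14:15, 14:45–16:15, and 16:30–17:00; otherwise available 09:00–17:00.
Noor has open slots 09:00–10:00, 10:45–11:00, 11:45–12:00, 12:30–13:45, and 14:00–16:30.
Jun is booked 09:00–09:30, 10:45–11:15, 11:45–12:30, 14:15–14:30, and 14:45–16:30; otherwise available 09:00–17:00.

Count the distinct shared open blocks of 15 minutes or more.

Eitan free within 09:00–17:00: 09:00–10:15, 11:45–12:00, 12:30–14:15, 14:30–17:00.
Callum free within 09:00–17:00: 09:00–10:30, 12:15–13:30, 14:15–14:45, 16:15–16:30.
Jun free within 09:00–17:00: 09:30–10:45, 11:15–11:45, 12:30–14:15, 14:30–14:45, 16:30–17:00.
Eitan ∩ Callum: 09:00–10:15, 12:30–13:30, 14:30–14:45, 16:15–16:30.
Eitan ∩ Callum ∩ Noor: 09:00–10:00, 12:30–13:30, 14:30–14:45, 16:15–16:30.
Eitan ∩ Callum ∩ Noor ∩ Jun: 09:30–10:00, 12:30–13:30, 14:30–14:45.
Windows ≥ 15 min: 09:30–10:00, 12:30–13:30, 14:30–14:45.
That's 3 windows.

3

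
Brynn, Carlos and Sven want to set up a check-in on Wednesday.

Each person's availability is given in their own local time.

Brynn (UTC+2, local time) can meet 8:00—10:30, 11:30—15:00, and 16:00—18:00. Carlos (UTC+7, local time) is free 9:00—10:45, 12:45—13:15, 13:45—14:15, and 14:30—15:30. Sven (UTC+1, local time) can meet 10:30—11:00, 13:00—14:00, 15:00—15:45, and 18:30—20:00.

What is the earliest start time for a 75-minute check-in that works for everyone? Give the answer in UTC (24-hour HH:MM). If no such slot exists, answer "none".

Brynn → UTC: 06:00–08:30, 09:30–13:00, 14:00–16:00.
Carlos → UTC: 02:00–03:45, 05:45–06:15, 06:45–07:15, 07:30–08:30.
Sven → UTC: 09:30–10:00, 12:00–13:00, 14:00–14:45, 17:30–19:00.
Brynn ∩ Carlos: 06:00–06:15, 06:45–07:15, 07:30–08:30.
Brynn ∩ Carlos ∩ Sven: (none).
Windows ≥ 75 min: (none).

none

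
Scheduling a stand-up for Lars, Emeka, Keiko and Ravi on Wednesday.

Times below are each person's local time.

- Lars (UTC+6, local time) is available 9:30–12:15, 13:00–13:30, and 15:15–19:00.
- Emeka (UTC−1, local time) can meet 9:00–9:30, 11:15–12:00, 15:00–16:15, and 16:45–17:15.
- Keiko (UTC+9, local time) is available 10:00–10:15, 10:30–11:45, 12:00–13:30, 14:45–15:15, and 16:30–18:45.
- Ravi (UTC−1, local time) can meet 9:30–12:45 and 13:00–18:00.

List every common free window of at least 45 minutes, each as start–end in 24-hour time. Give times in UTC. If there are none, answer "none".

Lars → UTC: 03:30–06:15, 07:00–07:30, 09:15–13:00.
Emeka → UTC: 10:00–10:30, 12:15–13:00, 16:00–17:15, 17:45–18:15.
Keiko → UTC: 01:00–01:15, 01:30–02:45, 03:00–04:30, 05:45–06:15, 07:30–09:45.
Ravi → UTC: 10:30–13:45, 14:00–19:00.
Lars ∩ Emeka: 10:00–10:30, 12:15–13:00.
Lars ∩ Emeka ∩ Keiko: (none).
Lars ∩ Emeka ∩ Keiko ∩ Ravi: (none).
Windows ≥ 45 min: (none).

none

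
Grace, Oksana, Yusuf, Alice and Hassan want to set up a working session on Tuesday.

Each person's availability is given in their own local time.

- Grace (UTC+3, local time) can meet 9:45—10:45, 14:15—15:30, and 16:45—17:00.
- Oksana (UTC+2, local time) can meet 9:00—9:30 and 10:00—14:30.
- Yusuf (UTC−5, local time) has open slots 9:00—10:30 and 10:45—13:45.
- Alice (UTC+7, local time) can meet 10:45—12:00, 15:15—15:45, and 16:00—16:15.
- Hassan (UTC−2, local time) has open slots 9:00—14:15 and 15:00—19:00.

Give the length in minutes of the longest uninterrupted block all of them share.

Grace → UTC: 06:45–07:45, 11:15–12:30, 13:45–14:00.
Oksana → UTC: 07:00–07:30, 08:00–12:30.
Yusuf → UTC: 14:00–15:30, 15:45–18:45.
Alice → UTC: 03:45–05:00, 08:15–08:45, 09:00–09:15.
Hassan → UTC: 11:00–16:15, 17:00–21:00.
Grace ∩ Oksana: 07:00–07:30, 11:15–12:30.
Grace ∩ Oksana ∩ Yusuf: (none).
Grace ∩ Oksana ∩ Yusuf ∩ Alice: (none).
Grace ∩ Oksana ∩ Yusuf ∩ Alice ∩ Hassan: (none).
No common window.

0 minutes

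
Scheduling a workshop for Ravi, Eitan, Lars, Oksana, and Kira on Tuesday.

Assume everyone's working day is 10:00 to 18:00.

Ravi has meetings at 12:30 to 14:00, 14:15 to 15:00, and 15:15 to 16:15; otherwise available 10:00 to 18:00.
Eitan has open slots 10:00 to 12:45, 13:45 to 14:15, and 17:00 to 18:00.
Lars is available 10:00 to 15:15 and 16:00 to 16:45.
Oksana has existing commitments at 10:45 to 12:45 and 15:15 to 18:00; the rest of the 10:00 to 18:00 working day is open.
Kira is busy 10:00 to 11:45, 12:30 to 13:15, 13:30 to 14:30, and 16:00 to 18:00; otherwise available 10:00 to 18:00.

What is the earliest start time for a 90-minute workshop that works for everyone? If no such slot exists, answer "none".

Ravi free within 10:00–18:00: 10:00–12:30, 14:00–14:15, 15:00–15:15, 16:15–18:00.
Oksana free within 10:00–18:00: 10:00–10:45, 12:45–15:15.
Kira free within 10:00–18:00: 11:45–12:30, 13:15–13:30, 14:30–16:00.
Ravi ∩ Eitan: 10:00–12:30, 14:00–14:15, 17:00–18:00.
Ravi ∩ Eitan ∩ Lars: 10:00–12:30, 14:00–14:15.
Ravi ∩ Eitan ∩ Lars ∩ Oksana: 10:00–10:45, 14:00–14:15.
Ravi ∩ Eitan ∩ Lars ∩ Oksana ∩ Kira: (none).
Windows ≥ 90 min: (none).

none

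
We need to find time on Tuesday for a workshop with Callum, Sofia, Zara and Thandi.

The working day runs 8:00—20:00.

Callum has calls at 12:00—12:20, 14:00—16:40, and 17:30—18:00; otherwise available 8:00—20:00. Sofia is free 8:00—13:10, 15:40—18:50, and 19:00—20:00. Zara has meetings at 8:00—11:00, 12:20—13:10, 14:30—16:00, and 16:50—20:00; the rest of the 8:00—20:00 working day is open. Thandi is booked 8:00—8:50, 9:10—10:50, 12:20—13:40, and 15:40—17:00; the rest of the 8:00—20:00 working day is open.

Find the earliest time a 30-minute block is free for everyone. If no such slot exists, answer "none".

Callum free within 08:00–20:00: 08:00–12:00, 12:20–14:00, 16:40–17:30, 18:00–20:00.
Zara free within 08:00–20:00: 11:00–12:20, 13:10–14:30, 16:00–16:50.
Thandi free within 08:00–20:00: 08:50–09:10, 10:50–12:20, 13:40–15:40, 17:00–20:00.
Callum ∩ Sofia: 08:00–12:00, 12:20–13:10, 16:40–17:30, 18:00–18:50, 19:00–20:00.
Callum ∩ Sofia ∩ Zara: 11:00–12:00, 16:40–16:50.
Callum ∩ Sofia ∩ Zara ∩ Thandi: 11:00–12:00.
Windows ≥ 30 min: 11:00–12:00.
Earliest such window starts at 11:00.

11:00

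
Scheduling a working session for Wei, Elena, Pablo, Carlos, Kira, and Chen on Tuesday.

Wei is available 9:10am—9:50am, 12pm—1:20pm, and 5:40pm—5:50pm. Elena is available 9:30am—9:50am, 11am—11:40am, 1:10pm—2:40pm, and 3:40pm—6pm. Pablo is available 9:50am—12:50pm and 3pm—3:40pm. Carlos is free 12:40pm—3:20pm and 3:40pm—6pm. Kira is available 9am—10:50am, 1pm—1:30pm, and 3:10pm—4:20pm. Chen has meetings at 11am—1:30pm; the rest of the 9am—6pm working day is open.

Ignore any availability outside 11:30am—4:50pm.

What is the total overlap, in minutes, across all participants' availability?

0 minutes

Chen free within 09:00–18:00: 09:00–11:00, 13:30–18:00.
Wei ∩ Elena: 09:30–09:50, 13:10–13:20, 17:40–17:50.
Wei ∩ Elena ∩ Pablo: (none).
Wei ∩ Elena ∩ Pablo ∩ Carlos: (none).
Wei ∩ Elena ∩ Pablo ∩ Carlos ∩ Kira: (none).
Wei ∩ Elena ∩ Pablo ∩ Carlos ∩ Kira ∩ Chen: (none).
Restricted to 11:30–16:50: (none).
Total common minutes: 0.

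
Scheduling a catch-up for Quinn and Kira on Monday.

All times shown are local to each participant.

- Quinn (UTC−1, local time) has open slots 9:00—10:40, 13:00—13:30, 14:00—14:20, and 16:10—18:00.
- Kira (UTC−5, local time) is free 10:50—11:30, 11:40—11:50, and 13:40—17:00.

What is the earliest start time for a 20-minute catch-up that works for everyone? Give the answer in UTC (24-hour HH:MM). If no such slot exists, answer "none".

Quinn → UTC: 10:00–11:40, 14:00–14:30, 15:00–15:20, 17:10–19:00.
Kira → UTC: 15:50–16:30, 16:40–16:50, 18:40–22:00.
Quinn ∩ Kira: 18:40–19:00.
Windows ≥ 20 min: 18:40–19:00.
Earliest such window starts at 18:40.

18:40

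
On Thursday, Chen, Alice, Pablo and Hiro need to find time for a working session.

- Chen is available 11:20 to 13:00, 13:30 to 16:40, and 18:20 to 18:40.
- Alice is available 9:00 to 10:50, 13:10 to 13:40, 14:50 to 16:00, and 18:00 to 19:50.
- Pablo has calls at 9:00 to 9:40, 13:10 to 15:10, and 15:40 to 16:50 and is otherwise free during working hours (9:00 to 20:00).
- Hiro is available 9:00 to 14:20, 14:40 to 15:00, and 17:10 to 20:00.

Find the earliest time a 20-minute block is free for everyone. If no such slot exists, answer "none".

Pablo free within 09:00–20:00: 09:40–13:10, 15:10–15:40, 16:50–20:00.
Chen ∩ Alice: 13:30–13:40, 14:50–16:00, 18:20–18:40.
Chen ∩ Alice ∩ Pablo: 15:10–15:40, 18:20–18:40.
Chen ∩ Alice ∩ Pablo ∩ Hiro: 18:20–18:40.
Windows ≥ 20 min: 18:20–18:40.
Earliest such window starts at 18:20.

18:20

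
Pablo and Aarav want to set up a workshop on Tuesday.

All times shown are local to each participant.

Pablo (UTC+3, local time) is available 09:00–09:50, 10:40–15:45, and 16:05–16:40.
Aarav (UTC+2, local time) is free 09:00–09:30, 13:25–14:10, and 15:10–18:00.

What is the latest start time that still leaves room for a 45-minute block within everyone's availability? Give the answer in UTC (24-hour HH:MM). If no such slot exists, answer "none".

11:25

Pablo → UTC: 06:00–06:50, 07:40–12:45, 13:05–13:40.
Aarav → UTC: 07:00–07:30, 11:25–12:10, 13:10–16:00.
Pablo ∩ Aarav: 11:25–12:10, 13:10–13:40.
Windows ≥ 45 min: 11:25–12:10.
Latest start in the last window 11:25–12:10 is 12:10 − 45 min = 11:25.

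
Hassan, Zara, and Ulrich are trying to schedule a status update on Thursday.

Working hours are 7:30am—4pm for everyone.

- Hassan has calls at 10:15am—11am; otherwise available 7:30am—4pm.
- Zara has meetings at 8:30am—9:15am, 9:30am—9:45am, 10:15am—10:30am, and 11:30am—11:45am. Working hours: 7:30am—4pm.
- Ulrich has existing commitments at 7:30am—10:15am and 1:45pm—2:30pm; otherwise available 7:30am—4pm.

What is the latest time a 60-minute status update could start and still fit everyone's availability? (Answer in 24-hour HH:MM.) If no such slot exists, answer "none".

15:00

Hassan free within 07:30–16:00: 07:30–10:15, 11:00–16:00.
Zara free within 07:30–16:00: 07:30–08:30, 09:15–09:30, 09:45–10:15, 10:30–11:30, 11:45–16:00.
Ulrich free within 07:30–16:00: 10:15–13:45, 14:30–16:00.
Hassan ∩ Zara: 07:30–08:30, 09:15–09:30, 09:45–10:15, 11:00–11:30, 11:45–16:00.
Hassan ∩ Zara ∩ Ulrich: 11:00–11:30, 11:45–13:45, 14:30–16:00.
Windows ≥ 60 min: 11:45–13:45, 14:30–16:00.
Latest start in the last window 14:30–16:00 is 16:00 − 60 min = 15:00.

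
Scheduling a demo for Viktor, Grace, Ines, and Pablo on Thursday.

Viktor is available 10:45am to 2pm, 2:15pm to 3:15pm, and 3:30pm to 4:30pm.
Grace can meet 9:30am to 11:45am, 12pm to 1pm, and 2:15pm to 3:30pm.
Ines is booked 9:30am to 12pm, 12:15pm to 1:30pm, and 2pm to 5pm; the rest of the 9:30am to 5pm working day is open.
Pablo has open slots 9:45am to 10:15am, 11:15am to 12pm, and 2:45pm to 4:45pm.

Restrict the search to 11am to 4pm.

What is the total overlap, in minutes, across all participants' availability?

Ines free within 09:30–17:00: 12:00–12:15, 13:30–14:00.
Viktor ∩ Grace: 10:45–11:45, 12:00–13:00, 14:15–15:15.
Viktor ∩ Grace ∩ Ines: 12:00–12:15.
Viktor ∩ Grace ∩ Ines ∩ Pablo: (none).
Restricted to 11:00–16:00: (none).
Total common minutes: 0.

0 minutes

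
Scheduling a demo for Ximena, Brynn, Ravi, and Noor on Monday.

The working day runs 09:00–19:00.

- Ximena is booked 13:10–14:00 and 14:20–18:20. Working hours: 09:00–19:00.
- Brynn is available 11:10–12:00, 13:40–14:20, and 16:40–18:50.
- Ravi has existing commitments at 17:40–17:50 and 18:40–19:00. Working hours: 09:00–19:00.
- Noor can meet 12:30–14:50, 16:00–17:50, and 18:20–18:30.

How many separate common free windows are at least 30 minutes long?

Ximena free within 09:00–19:00: 09:00–13:10, 14:00–14:20, 18:20–19:00.
Ravi free within 09:00–19:00: 09:00–17:40, 17:50–18:40.
Ximena ∩ Brynn: 11:10–12:00, 14:00–14:20, 18:20–18:50.
Ximena ∩ Brynn ∩ Ravi: 11:10–12:00, 14:00–14:20, 18:20–18:40.
Ximena ∩ Brynn ∩ Ravi ∩ Noor: 14:00–14:20, 18:20–18:30.
Windows ≥ 30 min: (none).
That's 0 windows.

0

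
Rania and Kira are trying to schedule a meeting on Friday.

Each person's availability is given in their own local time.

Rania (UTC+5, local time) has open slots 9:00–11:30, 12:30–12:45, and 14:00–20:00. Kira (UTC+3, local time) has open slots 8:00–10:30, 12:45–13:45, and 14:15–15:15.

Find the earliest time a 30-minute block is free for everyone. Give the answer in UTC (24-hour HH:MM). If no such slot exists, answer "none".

Rania → UTC: 04:00–06:30, 07:30–07:45, 09:00–15:00.
Kira → UTC: 05:00–07:30, 09:45–10:45, 11:15–12:15.
Rania ∩ Kira: 05:00–06:30, 09:45–10:45, 11:15–12:15.
Windows ≥ 30 min: 05:00–06:30, 09:45–10:45, 11:15–12:15.
Earliest such window starts at 05:00.

05:00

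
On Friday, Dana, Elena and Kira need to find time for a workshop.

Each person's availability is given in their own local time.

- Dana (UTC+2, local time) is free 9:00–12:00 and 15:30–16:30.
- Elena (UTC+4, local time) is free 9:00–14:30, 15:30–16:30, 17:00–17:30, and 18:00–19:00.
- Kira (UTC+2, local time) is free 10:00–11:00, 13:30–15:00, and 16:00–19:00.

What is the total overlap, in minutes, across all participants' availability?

90 minutes

Dana → UTC: 07:00–10:00, 13:30–14:30.
Elena → UTC: 05:00–10:30, 11:30–12:30, 13:00–13:30, 14:00–15:00.
Kira → UTC: 08:00–09:00, 11:30–13:00, 14:00–17:00.
Dana ∩ Elena: 07:00–10:00, 14:00–14:30.
Dana ∩ Elena ∩ Kira: 08:00–09:00, 14:00–14:30.
Total common minutes: 60 + 30 = 90.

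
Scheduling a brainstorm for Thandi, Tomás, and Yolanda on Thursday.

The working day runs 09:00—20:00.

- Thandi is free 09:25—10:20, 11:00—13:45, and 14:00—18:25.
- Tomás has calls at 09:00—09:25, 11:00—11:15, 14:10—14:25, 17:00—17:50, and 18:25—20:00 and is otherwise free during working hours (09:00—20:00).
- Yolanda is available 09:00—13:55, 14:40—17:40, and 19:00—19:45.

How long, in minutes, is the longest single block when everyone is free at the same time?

150 minutes

Tomás free within 09:00–20:00: 09:25–11:00, 11:15–14:10, 14:25–17:00, 17:50–18:25.
Thandi ∩ Tomás: 09:25–10:20, 11:15–13:45, 14:00–14:10, 14:25–17:00, 17:50–18:25.
Thandi ∩ Tomás ∩ Yolanda: 09:25–10:20, 11:15–13:45, 14:40–17:00.
Common window lengths: 55, 150, 140 min; longest is 150.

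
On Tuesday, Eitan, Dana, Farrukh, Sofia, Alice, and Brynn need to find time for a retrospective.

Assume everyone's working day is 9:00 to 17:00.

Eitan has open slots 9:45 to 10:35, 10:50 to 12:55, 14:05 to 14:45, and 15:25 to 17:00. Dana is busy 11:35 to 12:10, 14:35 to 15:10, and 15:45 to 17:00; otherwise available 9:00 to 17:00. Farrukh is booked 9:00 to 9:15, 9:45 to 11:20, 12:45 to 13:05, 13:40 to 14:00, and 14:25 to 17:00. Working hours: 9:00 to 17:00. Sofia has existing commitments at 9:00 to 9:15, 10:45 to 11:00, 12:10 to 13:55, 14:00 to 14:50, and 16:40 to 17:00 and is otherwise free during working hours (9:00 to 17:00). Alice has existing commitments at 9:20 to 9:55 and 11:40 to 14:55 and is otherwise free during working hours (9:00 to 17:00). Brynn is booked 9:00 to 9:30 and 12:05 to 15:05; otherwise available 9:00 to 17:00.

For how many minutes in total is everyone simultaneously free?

Dana free within 09:00–17:00: 09:00–11:35, 12:10–14:35, 15:10–15:45.
Farrukh free within 09:00–17:00: 09:15–09:45, 11:20–12:45, 13:05–13:40, 14:00–14:25.
Sofia free within 09:00–17:00: 09:15–10:45, 11:00–12:10, 13:55–14:00, 14:50–16:40.
Alice free within 09:00–17:00: 09:00–09:20, 09:55–11:40, 14:55–17:00.
Brynn free within 09:00–17:00: 09:30–12:05, 15:05–17:00.
Eitan ∩ Dana: 09:45–10:35, 10:50–11:35, 12:10–12:55, 14:05–14:35, 15:25–15:45.
Eitan ∩ Dana ∩ Farrukh: 11:20–11:35, 12:10–12:45, 14:05–14:25.
Eitan ∩ Dana ∩ Farrukh ∩ Sofia: 11:20–11:35.
Eitan ∩ Dana ∩ Farrukh ∩ Sofia ∩ Alice: 11:20–11:35.
Eitan ∩ Dana ∩ Farrukh ∩ Sofia ∩ Alice ∩ Brynn: 11:20–11:35.
Total common minutes: 15.

15 minutes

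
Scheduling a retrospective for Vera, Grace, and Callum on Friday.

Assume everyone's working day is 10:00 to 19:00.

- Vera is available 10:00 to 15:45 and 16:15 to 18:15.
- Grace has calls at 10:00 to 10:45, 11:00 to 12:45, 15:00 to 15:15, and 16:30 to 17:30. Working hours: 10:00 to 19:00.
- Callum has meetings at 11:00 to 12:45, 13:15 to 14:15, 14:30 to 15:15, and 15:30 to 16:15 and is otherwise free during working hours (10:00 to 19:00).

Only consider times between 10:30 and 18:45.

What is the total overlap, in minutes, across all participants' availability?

Grace free within 10:00–19:00: 10:45–11:00, 12:45–15:00, 15:15–16:30, 17:30–19:00.
Callum free within 10:00–19:00: 10:00–11:00, 12:45–13:15, 14:15–14:30, 15:15–15:30, 16:15–19:00.
Vera ∩ Grace: 10:45–11:00, 12:45–15:00, 15:15–15:45, 16:15–16:30, 17:30–18:15.
Vera ∩ Grace ∩ Callum: 10:45–11:00, 12:45–13:15, 14:15–14:30, 15:15–15:30, 16:15–16:30, 17:30–18:15.
Restricted to 10:30–18:45: 10:45–11:00, 12:45–13:15, 14:15–14:30, 15:15–15:30, 16:15–16:30, 17:30–18:15.
Total common minutes: 15 + 30 + 15 + 15 + 15 + 45 = 135.

135 minutes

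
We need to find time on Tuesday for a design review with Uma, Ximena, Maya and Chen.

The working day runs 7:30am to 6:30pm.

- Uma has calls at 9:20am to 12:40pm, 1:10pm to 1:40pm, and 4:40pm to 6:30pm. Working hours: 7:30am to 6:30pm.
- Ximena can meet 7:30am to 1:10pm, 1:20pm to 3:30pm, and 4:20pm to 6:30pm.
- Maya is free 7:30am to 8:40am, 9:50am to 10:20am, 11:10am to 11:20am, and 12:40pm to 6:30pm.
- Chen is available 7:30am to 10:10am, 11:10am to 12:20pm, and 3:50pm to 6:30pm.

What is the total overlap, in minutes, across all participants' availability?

Uma free within 07:30–18:30: 07:30–09:20, 12:40–13:10, 13:40–16:40.
Uma ∩ Ximena: 07:30–09:20, 12:40–13:10, 13:40–15:30, 16:20–16:40.
Uma ∩ Ximena ∩ Maya: 07:30–08:40, 12:40–13:10, 13:40–15:30, 16:20–16:40.
Uma ∩ Ximena ∩ Maya ∩ Chen: 07:30–08:40, 16:20–16:40.
Total common minutes: 70 + 20 = 90.

90 minutes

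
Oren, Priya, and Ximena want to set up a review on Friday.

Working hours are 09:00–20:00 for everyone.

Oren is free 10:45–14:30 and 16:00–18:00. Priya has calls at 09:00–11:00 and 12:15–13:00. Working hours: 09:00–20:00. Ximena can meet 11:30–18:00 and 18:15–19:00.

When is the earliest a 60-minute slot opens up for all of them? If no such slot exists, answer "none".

Priya free within 09:00–20:00: 11:00–12:15, 13:00–20:00.
Oren ∩ Priya: 11:00–12:15, 13:00–14:30, 16:00–18:00.
Oren ∩ Priya ∩ Ximena: 11:30–12:15, 13:00–14:30, 16:00–18:00.
Windows ≥ 60 min: 13:00–14:30, 16:00–18:00.
Earliest such window starts at 13:00.

13:00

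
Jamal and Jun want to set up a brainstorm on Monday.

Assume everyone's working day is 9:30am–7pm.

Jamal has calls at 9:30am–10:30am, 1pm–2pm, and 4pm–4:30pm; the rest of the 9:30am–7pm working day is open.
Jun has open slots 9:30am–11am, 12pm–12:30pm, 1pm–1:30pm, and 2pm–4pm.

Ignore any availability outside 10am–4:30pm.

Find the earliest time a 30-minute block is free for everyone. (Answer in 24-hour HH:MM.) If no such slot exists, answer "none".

10:30

Jamal free within 09:30–19:00: 10:30–13:00, 14:00–16:00, 16:30–19:00.
Jamal ∩ Jun: 10:30–11:00, 12:00–12:30, 14:00–16:00.
Restricted to 10:00–16:30: 10:30–11:00, 12:00–12:30, 14:00–16:00.
Windows ≥ 30 min: 10:30–11:00, 12:00–12:30, 14:00–16:00.
Earliest such window starts at 10:30.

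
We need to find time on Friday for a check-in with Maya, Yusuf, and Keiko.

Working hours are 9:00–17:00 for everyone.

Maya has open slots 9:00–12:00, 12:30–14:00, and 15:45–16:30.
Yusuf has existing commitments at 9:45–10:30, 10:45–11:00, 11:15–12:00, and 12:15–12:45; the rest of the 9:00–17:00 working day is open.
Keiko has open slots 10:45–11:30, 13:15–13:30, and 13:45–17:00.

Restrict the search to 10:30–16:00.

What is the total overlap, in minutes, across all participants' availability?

Yusuf free within 09:00–17:00: 09:00–09:45, 10:30–10:45, 11:00–11:15, 12:00–12:15, 12:45–17:00.
Maya ∩ Yusuf: 09:00–09:45, 10:30–10:45, 11:00–11:15, 12:45–14:00, 15:45–16:30.
Maya ∩ Yusuf ∩ Keiko: 11:00–11:15, 13:15–13:30, 13:45–14:00, 15:45–16:30.
Restricted to 10:30–16:00: 11:00–11:15, 13:15–13:30, 13:45–14:00, 15:45–16:00.
Total common minutes: 15 + 15 + 15 + 15 = 60.

60 minutes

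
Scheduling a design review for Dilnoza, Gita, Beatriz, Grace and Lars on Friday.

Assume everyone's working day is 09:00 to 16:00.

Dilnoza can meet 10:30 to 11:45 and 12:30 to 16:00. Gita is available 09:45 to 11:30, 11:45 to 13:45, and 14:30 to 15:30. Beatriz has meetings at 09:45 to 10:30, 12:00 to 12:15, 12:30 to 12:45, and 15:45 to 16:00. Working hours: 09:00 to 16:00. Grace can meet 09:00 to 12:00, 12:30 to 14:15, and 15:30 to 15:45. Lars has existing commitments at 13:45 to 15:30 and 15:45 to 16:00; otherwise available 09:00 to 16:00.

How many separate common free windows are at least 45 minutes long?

Beatriz free within 09:00–16:00: 09:00–09:45, 10:30–12:00, 12:15–12:30, 12:45–15:45.
Lars free within 09:00–16:00: 09:00–13:45, 15:30–15:45.
Dilnoza ∩ Gita: 10:30–11:30, 12:30–13:45, 14:30–15:30.
Dilnoza ∩ Gita ∩ Beatriz: 10:30–11:30, 12:45–13:45, 14:30–15:30.
Dilnoza ∩ Gita ∩ Beatriz ∩ Grace: 10:30–11:30, 12:45–13:45.
Dilnoza ∩ Gita ∩ Beatriz ∩ Grace ∩ Lars: 10:30–11:30, 12:45–13:45.
Windows ≥ 45 min: 10:30–11:30, 12:45–13:45.
That's 2 windows.

2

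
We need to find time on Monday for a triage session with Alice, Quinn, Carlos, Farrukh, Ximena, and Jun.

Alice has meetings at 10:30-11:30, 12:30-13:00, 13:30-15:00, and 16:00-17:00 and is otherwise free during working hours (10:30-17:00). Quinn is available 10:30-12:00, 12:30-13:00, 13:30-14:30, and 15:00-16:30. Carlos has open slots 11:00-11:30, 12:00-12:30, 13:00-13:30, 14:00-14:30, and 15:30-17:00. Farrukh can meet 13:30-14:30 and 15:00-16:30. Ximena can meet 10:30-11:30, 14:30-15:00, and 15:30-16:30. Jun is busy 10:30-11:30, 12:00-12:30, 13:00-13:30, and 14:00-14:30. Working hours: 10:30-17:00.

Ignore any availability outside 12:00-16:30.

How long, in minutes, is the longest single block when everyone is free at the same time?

Alice free within 10:30–17:00: 11:30–12:30, 13:00–13:30, 15:00–16:00.
Jun free within 10:30–17:00: 11:30–12:00, 12:30–13:00, 13:30–14:00, 14:30–17:00.
Alice ∩ Quinn: 11:30–12:00, 15:00–16:00.
Alice ∩ Quinn ∩ Carlos: 15:30–16:00.
Alice ∩ Quinn ∩ Carlos ∩ Farrukh: 15:30–16:00.
Alice ∩ Quinn ∩ Carlos ∩ Farrukh ∩ Ximena: 15:30–16:00.
Alice ∩ Quinn ∩ Carlos ∩ Farrukh ∩ Ximena ∩ Jun: 15:30–16:00.
Restricted to 12:00–16:30: 15:30–16:00.
Single common window of 30 minutes.

30 minutes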